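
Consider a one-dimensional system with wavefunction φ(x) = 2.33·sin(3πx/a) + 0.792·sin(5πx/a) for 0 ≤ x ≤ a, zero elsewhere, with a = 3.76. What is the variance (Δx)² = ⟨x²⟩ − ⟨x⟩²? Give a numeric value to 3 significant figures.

Compute ⟨x⟩ and ⟨x²⟩ separately, then (Δx)² = ⟨x²⟩ − ⟨x⟩².
On 0 ≤ x ≤ a (j ≠ l): ∫sin²(jπx/a) dx = a/2, ∫sin(jπx/a)·sin(lπx/a) dx = 0; diagonal moments ∫x·sin²(jπx/a) dx = a²/4, ∫x²·sin²(jπx/a) dx = a³·(1/6 − 1/(4j²π²)); cross terms ∫x·sin(jπx/a)·sin(lπx/a) dx = 0 for j + l even and −4jla²/(π²(j² − l²)²) for j + l odd, ∫x²·sin(jπx/a)·sin(lπx/a) dx = (−1)^(j+l)·4jla³/(π²(j² − l²)²); higher powers the same way via product-to-sum and parts.
Normalization: ∫|φ|² dx = 11.386.
⟨x⟩ = 1.8800 and ⟨x²⟩ = 5.0474.
(Δx)² = 5.0474 − (1.8800)² = 1.5130.

1.51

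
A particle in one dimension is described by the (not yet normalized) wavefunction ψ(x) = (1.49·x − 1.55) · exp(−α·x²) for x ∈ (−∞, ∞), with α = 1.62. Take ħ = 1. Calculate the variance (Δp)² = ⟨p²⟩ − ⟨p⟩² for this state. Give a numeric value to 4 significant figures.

Compute ⟨p⟩ and ⟨p²⟩ separately; (Δp)² = ⟨p²⟩ − ⟨p⟩².
Expand each integrand as polynomial × e^(−2αx²) and use ∫x^(2j)·e^(−2αx²) dx = (2j−1)!!/(4α)^j · √(π/(2α)), odd powers → 0; here √(π/(2α)) = 0.98470. Differentiate with the product rule, d/dx e^(−αx²) = −2αx·e^(−αx²).
Normalization: ∫|ψ|² dx = 2.7031.
⟨p⟩ = 0.0000 and ⟨p²⟩ = 2.0244.
(Δp)² = 2.0244 − (0.0000)² = 2.0244.

2.024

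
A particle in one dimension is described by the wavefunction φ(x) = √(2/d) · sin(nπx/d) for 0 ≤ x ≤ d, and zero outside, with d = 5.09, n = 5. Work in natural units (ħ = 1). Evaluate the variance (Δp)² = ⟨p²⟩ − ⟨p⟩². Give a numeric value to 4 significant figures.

Compute ⟨p⟩ and ⟨p²⟩ separately; (Δp)² = ⟨p²⟩ − ⟨p⟩².
d/dx sin(nπx/d) = (nπ/d)·cos(nπx/d) and d²/dx² sin(nπx/d) = −(nπ/d)²·sin(nπx/d); on 0 ≤ x ≤ d, ∫sin²(nπx/d) dx = d/2 and ∫sin(nπx/d)·cos(nπx/d) dx = 0.
⟨p⟩ = 0.0000 and ⟨p²⟩ = 9.5237.
(Δp)² = 9.5237 − (0.0000)² = 9.5237.

9.524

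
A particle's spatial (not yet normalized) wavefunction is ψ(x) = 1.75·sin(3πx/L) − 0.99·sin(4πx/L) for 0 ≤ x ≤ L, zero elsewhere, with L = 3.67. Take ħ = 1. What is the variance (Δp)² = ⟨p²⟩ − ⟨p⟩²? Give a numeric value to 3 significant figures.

7.84

Compute ⟨p⟩ and ⟨p²⟩ separately; (Δp)² = ⟨p²⟩ − ⟨p⟩².
d²/dx² sin(jπx/L) = −(jπ/L)²·sin(jπx/L); on 0 ≤ x ≤ L, ∫sin²(jπx/L) dx = L/2 and ∫sin(jπx/L)·sin(lπx/L) dx = 0 for j ≠ l, so only diagonal terms survive in ∫|ψ|² and ∫ψ·ψ″; ∫ψ·ψ′ dx = [ψ²/2] between the walls = 0.
Normalization: ∫|ψ|² dx = 7.4182.
⟨p⟩ = 0.0000 and ⟨p²⟩ = 7.8385.
(Δp)² = 7.8385 − (0.0000)² = 7.8385.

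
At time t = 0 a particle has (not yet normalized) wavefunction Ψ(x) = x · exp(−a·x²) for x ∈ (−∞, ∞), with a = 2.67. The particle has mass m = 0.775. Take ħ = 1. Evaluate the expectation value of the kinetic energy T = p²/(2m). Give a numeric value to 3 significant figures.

5.17

T = −(ħ²/2m) d²/dx², so ⟨T⟩ = −(ħ²/2m) ∫ Ψ*·Ψ'' dx / ∫|Ψ|² dx; with m = 0.775.
Expand each integrand as polynomial × e^(−2ax²) and use ∫x^(2j)·e^(−2ax²) dx = (2j−1)!!/(4a)^j · √(π/(2a)), odd powers → 0; here √(π/(2a)) = 0.76702. Differentiate with the product rule, d/dx e^(−ax²) = −2ax·e^(−ax²).
State is unnormalized: ∫|Ψ|² dx = 0.071818, and ∫Ψ*·(−ħ²/2m · Ψ'') dx = 0.37114, so ⟨T⟩ = 0.37114 / 0.071818.
⟨T⟩ = 5.1677.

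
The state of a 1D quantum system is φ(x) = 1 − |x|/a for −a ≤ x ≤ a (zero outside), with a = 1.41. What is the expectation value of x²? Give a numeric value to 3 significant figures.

0.199

⟨x²⟩ = ∫ x²·|φ|² dx / ∫|φ|² dx (integrals over the domain).
φ is even, so ∫ over [−a, a] = 2∫₀ᵃ with φ = 1 − x/a there: ∫₀ᵃ (1 − x/a)² dx = a/3, ∫₀ᵃ x²(1 − x/a)² dx = a³/30, ∫₀ᵃ x⁴(1 − x/a)² dx = a⁵/105.
State is unnormalized: ∫|φ|² dx = 0.94000, and ∫φ*·x²·φ dx = 0.18688, so ⟨x²⟩ = 0.18688 / 0.94000.
⟨x²⟩ = 0.19881.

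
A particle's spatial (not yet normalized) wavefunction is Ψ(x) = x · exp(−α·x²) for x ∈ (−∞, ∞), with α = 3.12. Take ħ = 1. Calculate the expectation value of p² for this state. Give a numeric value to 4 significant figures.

9.360

p² Ψ = −ħ² d²Ψ/dx²; ⟨p²⟩ = −ħ² ∫ Ψ*·Ψ'' dx / ∫|Ψ|² dx.
Expand each integrand as polynomial × e^(−2αx²) and use ∫x^(2j)·e^(−2αx²) dx = (2j−1)!!/(4α)^j · √(π/(2α)), odd powers → 0; here √(π/(2α)) = 0.70955. Differentiate with the product rule, d/dx e^(−αx²) = −2αx·e^(−αx²).
State is unnormalized: ∫|Ψ|² dx = 0.056855, and ∫Ψ*·(−ħ² Ψ'') dx = 0.53216, so ⟨p²⟩ = 0.53216 / 0.056855.
⟨p²⟩ = 9.3600.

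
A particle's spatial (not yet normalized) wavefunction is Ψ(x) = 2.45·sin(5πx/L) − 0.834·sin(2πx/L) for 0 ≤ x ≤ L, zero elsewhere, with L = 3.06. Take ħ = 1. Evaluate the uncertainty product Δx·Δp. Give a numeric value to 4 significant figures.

Δx = √(⟨x²⟩−⟨x⟩²), Δp = √(⟨p²⟩−⟨p⟩²).
On 0 ≤ x ≤ L (j ≠ l): ∫sin²(jπx/L) dx = L/2, ∫sin(jπx/L)·sin(lπx/L) dx = 0; diagonal moments ∫x·sin²(jπx/L) dx = L²/4, ∫x²·sin²(jπx/L) dx = L³·(1/6 − 1/(4j²π²)); cross terms ∫x·sin(jπx/L)·sin(lπx/L) dx = 0 for j + l even and −4jlL²/(π²(j² − l²)²) for j + l odd, ∫x²·sin(jπx/L)·sin(lπx/L) dx = (−1)^(j+l)·4jlL³/(π²(j² − l²)²); higher powers the same way via product-to-sum and parts. d²/dx² sin(jπx/L) = −(jπ/L)²·sin(jπx/L); on 0 ≤ x ≤ L, ∫sin²(jπx/L) dx = L/2 and ∫sin(jπx/L)·sin(lπx/L) dx = 0 for j ≠ l, so only diagonal terms survive in ∫|Ψ|² and ∫Ψ·Ψ″; ∫Ψ·Ψ′ dx = [Ψ²/2] between the walls = 0.
Normalization: ∫|Ψ|² dx = 10.248.
⟨x⟩ = 1.5643, ⟨x²⟩ = 3.1969 ⇒ Δx = 0.86591.
⟨p⟩ = 0.0000, ⟨p²⟩ = 24.052 ⇒ Δp = 4.9043.
Δx·Δp = 4.2467.

4.247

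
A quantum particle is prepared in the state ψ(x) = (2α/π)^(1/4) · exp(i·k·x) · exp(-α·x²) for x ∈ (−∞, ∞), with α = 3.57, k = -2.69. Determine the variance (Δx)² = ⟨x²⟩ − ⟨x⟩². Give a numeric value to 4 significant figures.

Compute ⟨x⟩ and ⟨x²⟩ separately, then (Δx)² = ⟨x²⟩ − ⟨x⟩².
Gaussian moments: ∫x^(2j)·e^(−2αx²) dx = (2j−1)!!/(4α)^j · √(π/(2α)), odd powers integrate to 0; here √(π/(2α)) = 0.66332.
⟨x⟩ = 0.0000 and ⟨x²⟩ = 0.070028.
(Δx)² = 0.070028 − (0.0000)² = 0.070028.

0.07003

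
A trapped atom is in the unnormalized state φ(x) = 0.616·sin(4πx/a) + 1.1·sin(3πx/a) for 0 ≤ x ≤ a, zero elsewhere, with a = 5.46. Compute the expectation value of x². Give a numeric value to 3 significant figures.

⟨x²⟩ = ∫ x²·|φ|² dx / ∫|φ|² dx (integrals over the domain).
On 0 ≤ x ≤ a (j ≠ l): ∫sin²(jπx/a) dx = a/2, ∫sin(jπx/a)·sin(lπx/a) dx = 0; diagonal moments ∫x·sin²(jπx/a) dx = a²/4, ∫x²·sin²(jπx/a) dx = a³·(1/6 − 1/(4j²π²)); cross terms ∫x·sin(jπx/a)·sin(lπx/a) dx = 0 for j + l even and −4jla²/(π²(j² − l²)²) for j + l odd, ∫x²·sin(jπx/a)·sin(lπx/a) dx = (−1)^(j+l)·4jla³/(π²(j² − l²)²); higher powers the same way via product-to-sum and parts.
State is unnormalized: ∫|φ|² dx = 4.3392, and ∫φ*·x²·φ dx = 20.573, so ⟨x²⟩ = 20.573 / 4.3392.
⟨x²⟩ = 4.7413.

4.74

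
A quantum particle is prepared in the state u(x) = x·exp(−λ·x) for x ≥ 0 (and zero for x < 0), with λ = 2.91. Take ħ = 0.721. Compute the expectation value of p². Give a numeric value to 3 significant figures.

p² u = −ħ² d²u/dx²; ⟨p²⟩ = −ħ² ∫ u*·u'' dx / ∫|u|² dx.
Differentiate x·exp(−λ·x) with the product rule; every integrand then reduces to terms xʲ·e^(−2λx) on [0, ∞), with ∫₀^∞ xʲ·e^(−2λx) dx = j!/(2λ)^(j+1).
State is unnormalized: ∫|u|² dx = 0.010145, and ∫u*·(−ħ² u'') dx = 0.044660, so ⟨p²⟩ = 0.044660 / 0.010145.
⟨p²⟩ = 4.4021.

4.40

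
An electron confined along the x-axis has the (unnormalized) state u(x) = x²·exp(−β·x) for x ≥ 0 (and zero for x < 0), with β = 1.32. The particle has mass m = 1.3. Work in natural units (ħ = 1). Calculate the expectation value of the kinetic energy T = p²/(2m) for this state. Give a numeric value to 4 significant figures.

T = −(ħ²/2m) d²/dx², so ⟨T⟩ = −(ħ²/2m) ∫ u*·u'' dx / ∫|u|² dx; with m = 1.3.
Differentiate x²·exp(−β·x) with the product rule; every integrand then reduces to terms xʲ·e^(−2βx) on [0, ∞), with ∫₀^∞ xʲ·e^(−2βx) dx = j!/(2β)^(j+1).
State is unnormalized: ∫|u|² dx = 0.18715, and ∫u*·(−ħ²/2m · u'') dx = 0.041807, so ⟨T⟩ = 0.041807 / 0.18715.
⟨T⟩ = 0.22338.

0.2234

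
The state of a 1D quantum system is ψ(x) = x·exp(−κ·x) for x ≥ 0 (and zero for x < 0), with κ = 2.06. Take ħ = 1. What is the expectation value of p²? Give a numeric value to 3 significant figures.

p² ψ = −ħ² d²ψ/dx²; ⟨p²⟩ = −ħ² ∫ ψ*·ψ'' dx / ∫|ψ|² dx.
Differentiate x·exp(−κ·x) with the product rule; every integrand then reduces to terms xʲ·e^(−2κx) on [0, ∞), with ∫₀^∞ xʲ·e^(−2κx) dx = j!/(2κ)^(j+1).
State is unnormalized: ∫|ψ|² dx = 0.028598, and ∫ψ*·(−ħ² ψ'') dx = 0.12136, so ⟨p²⟩ = 0.12136 / 0.028598.
⟨p²⟩ = 4.2436.

4.24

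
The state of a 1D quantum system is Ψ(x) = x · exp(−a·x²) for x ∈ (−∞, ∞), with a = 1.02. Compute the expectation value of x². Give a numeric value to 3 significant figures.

0.735

⟨x²⟩ = ∫ x²·|Ψ|² dx / ∫|Ψ|² dx (integrals over the domain).
Expand each integrand as polynomial × e^(−2ax²) and use ∫x^(2j)·e^(−2ax²) dx = (2j−1)!!/(4a)^j · √(π/(2a)), odd powers → 0; here √(π/(2a)) = 1.2410.
State is unnormalized: ∫|Ψ|² dx = 0.30416, and ∫Ψ*·x²·Ψ dx = 0.22365, so ⟨x²⟩ = 0.22365 / 0.30416.
⟨x²⟩ = 0.73529.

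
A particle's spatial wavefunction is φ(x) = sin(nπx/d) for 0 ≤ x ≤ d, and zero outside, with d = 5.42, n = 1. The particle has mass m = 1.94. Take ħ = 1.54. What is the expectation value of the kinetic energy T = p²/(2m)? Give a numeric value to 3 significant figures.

T = −(ħ²/2m) d²/dx², so ⟨T⟩ = −(ħ²/2m) ∫ φ*·φ'' dx / ∫|φ|² dx; with m = 1.94.
d/dx sin(nπx/d) = (nπ/d)·cos(nπx/d) and d²/dx² sin(nπx/d) = −(nπ/d)²·sin(nπx/d); on 0 ≤ x ≤ d, ∫sin²(nπx/d) dx = d/2 and ∫sin(nπx/d)·cos(nπx/d) dx = 0.
State is unnormalized: ∫|φ|² dx = 2.7100, and ∫φ*·(−ħ²/2m · φ'') dx = 0.55652, so ⟨T⟩ = 0.55652 / 2.7100.
⟨T⟩ = 0.20536.

0.205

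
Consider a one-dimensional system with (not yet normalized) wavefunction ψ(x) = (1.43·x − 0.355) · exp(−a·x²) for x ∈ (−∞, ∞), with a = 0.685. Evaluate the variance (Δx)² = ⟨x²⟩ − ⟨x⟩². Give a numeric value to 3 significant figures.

0.809

Compute ⟨x⟩ and ⟨x²⟩ separately, then (Δx)² = ⟨x²⟩ − ⟨x⟩².
Expand each integrand as polynomial × e^(−2ax²) and use ∫x^(2j)·e^(−2ax²) dx = (2j−1)!!/(4a)^j · √(π/(2a)), odd powers → 0; here √(π/(2a)) = 1.5143.
Normalization: ∫|ψ|² dx = 1.3210.
⟨x⟩ = -0.42477 and ⟨x²⟩ = 0.98944.
(Δx)² = 0.98944 − (-0.42477)² = 0.80901.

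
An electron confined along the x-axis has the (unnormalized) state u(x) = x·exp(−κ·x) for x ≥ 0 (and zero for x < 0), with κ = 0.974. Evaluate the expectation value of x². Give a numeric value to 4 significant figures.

3.162

⟨x²⟩ = ∫ x²·|u|² dx / ∫|u|² dx (integrals over the domain).
Every integrand reduces to terms xʲ·e^(−2κx) on [0, ∞); use ∫₀^∞ xʲ·e^(−2κx) dx = j!/(2κ)^(j+1).
State is unnormalized: ∫|u|² dx = 0.27056, and ∫u*·x²·u dx = 0.85559, so ⟨x²⟩ = 0.85559 / 0.27056.
⟨x²⟩ = 3.1623.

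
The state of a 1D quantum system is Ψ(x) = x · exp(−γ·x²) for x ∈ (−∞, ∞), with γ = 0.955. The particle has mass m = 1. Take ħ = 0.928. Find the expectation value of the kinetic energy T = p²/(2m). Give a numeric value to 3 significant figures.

T = −(ħ²/2m) d²/dx², so ⟨T⟩ = −(ħ²/2m) ∫ Ψ*·Ψ'' dx / ∫|Ψ|² dx; with m = 1.
Expand each integrand as polynomial × e^(−2γx²) and use ∫x^(2j)·e^(−2γx²) dx = (2j−1)!!/(4γ)^j · √(π/(2γ)), odd powers → 0; here √(π/(2γ)) = 1.2825. Differentiate with the product rule, d/dx e^(−γx²) = −2γx·e^(−γx²).
State is unnormalized: ∫|Ψ|² dx = 0.33573, and ∫Ψ*·(−ħ²/2m · Ψ'') dx = 0.41418, so ⟨T⟩ = 0.41418 / 0.33573.
⟨T⟩ = 1.2336.

1.23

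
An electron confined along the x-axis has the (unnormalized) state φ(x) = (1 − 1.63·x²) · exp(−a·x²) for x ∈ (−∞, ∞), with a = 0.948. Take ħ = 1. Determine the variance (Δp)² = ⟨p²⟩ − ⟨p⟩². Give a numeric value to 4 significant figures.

Compute ⟨p⟩ and ⟨p²⟩ separately; (Δp)² = ⟨p²⟩ − ⟨p⟩².
Expand each integrand as polynomial × e^(−2ax²) and use ∫x^(2j)·e^(−2ax²) dx = (2j−1)!!/(4a)^j · √(π/(2a)), odd powers → 0; here √(π/(2a)) = 1.2872. Differentiate with the product rule, d/dx e^(−ax²) = −2ax·e^(−ax²).
Normalization: ∫|φ|² dx = 0.89413.
⟨p⟩ = 0.0000 and ⟨p²⟩ = 4.3033.
(Δp)² = 4.3033 − (0.0000)² = 4.3033.

4.303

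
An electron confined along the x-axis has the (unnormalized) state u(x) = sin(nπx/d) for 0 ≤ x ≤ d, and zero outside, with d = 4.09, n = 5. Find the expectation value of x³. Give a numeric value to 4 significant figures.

16.90

⟨x³⟩ = ∫ x³·|u|² dx / ∫|u|² dx (integrals over the domain).
With sin²θ = (1 − cos2θ)/2 on 0 ≤ x ≤ d: ∫sin²(nπx/d) dx = d/2, ∫x·sin²(nπx/d) dx = d²/4, ∫x²·sin²(nπx/d) dx = d³·(1/6 − 1/(4n²π²)); higher powers xᵏ the same way, integrating xᵏ·cos(2nπx/d) by parts.
State is unnormalized: ∫|u|² dx = 2.0450, and ∫u*·x³·u dx = 34.553, so ⟨x³⟩ = 34.553 / 2.0450.
⟨x³⟩ = 16.897.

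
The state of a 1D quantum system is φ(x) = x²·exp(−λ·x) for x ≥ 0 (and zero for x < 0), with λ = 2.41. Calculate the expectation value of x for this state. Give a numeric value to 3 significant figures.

1.04

⟨x⟩ = ∫ x·|φ|² dx / ∫|φ|² dx (integrals over the domain).
Every integrand reduces to terms xʲ·e^(−2λx) on [0, ∞); use ∫₀^∞ xʲ·e^(−2λx) dx = j!/(2λ)^(j+1).
State is unnormalized: ∫|φ|² dx = 0.0092252, and ∫φ*·x·φ dx = 0.0095697, so ⟨x⟩ = 0.0095697 / 0.0092252.
⟨x⟩ = 1.0373.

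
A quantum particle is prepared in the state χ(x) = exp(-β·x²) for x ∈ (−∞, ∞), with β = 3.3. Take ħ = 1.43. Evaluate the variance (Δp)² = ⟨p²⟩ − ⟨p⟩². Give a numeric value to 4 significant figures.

Compute ⟨p⟩ and ⟨p²⟩ separately; (Δp)² = ⟨p²⟩ − ⟨p⟩².
Gaussian moments: ∫x^(2j)·e^(−2βx²) dx = (2j−1)!!/(4β)^j · √(π/(2β)), odd powers integrate to 0; here √(π/(2β)) = 0.68993. Derivatives: d/dx e^(−βx²) = −2βx·e^(−βx²), d²/dx² e^(−βx²) = (4β²x² − 2β)·e^(−βx²).
Normalization: ∫|χ|² dx = 0.68993.
⟨p⟩ = 0.0000 and ⟨p²⟩ = 6.7482.
(Δp)² = 6.7482 − (0.0000)² = 6.7482.

6.748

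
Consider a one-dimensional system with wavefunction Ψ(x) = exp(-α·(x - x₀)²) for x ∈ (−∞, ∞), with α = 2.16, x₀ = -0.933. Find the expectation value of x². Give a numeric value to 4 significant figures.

0.9862

⟨x²⟩ = ∫ x²·|Ψ|² dx / ∫|Ψ|² dx (integrals over the domain).
Gaussian moments (u = x − x₀): ∫u^(2j)·e^(−2αu²) du = (2j−1)!!/(4α)^j · √(π/(2α)), odd powers integrate to 0; here √(π/(2α)) = 0.85277.
State is unnormalized: ∫|Ψ|² dx = 0.85277, and ∫Ψ*·x²·Ψ dx = 0.84103, so ⟨x²⟩ = 0.84103 / 0.85277.
⟨x²⟩ = 0.98623.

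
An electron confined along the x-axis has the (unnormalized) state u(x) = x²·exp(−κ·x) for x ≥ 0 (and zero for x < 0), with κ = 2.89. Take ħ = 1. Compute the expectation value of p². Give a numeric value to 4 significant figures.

2.784

p² u = −ħ² d²u/dx²; ⟨p²⟩ = −ħ² ∫ u*·u'' dx / ∫|u|² dx.
Differentiate x²·exp(−κ·x) with the product rule; every integrand then reduces to terms xʲ·e^(−2κx) on [0, ∞), with ∫₀^∞ xʲ·e^(−2κx) dx = j!/(2κ)^(j+1).
State is unnormalized: ∫|u|² dx = 0.0037202, and ∫u*·(−ħ² u'') dx = 0.010357, so ⟨p²⟩ = 0.010357 / 0.0037202.
⟨p²⟩ = 2.7840.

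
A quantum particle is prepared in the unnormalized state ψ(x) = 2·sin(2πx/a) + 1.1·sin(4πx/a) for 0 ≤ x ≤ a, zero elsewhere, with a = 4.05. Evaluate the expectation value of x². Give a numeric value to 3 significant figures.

5.92

⟨x²⟩ = ∫ x²·|ψ|² dx / ∫|ψ|² dx (integrals over the domain).
On 0 ≤ x ≤ a (j ≠ l): ∫sin²(jπx/a) dx = a/2, ∫sin(jπx/a)·sin(lπx/a) dx = 0; diagonal moments ∫x·sin²(jπx/a) dx = a²/4, ∫x²·sin²(jπx/a) dx = a³·(1/6 − 1/(4j²π²)); cross terms ∫x·sin(jπx/a)·sin(lπx/a) dx = 0 for j + l even and −4jla²/(π²(j² − l²)²) for j + l odd, ∫x²·sin(jπx/a)·sin(lπx/a) dx = (−1)^(j+l)·4jla³/(π²(j² − l²)²); higher powers the same way via product-to-sum and parts.
State is unnormalized: ∫|ψ|² dx = 10.550, and ∫ψ*·x²·ψ dx = 62.455, so ⟨x²⟩ = 62.455 / 10.550.
⟨x²⟩ = 5.9197.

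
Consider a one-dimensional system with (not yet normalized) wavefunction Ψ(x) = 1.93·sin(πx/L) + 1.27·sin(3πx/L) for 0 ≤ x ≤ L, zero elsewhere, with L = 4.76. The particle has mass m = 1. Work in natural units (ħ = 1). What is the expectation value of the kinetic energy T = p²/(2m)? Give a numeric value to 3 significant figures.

T = −(ħ²/2m) d²/dx², so ⟨T⟩ = −(ħ²/2m) ∫ Ψ*·Ψ'' dx / ∫|Ψ|² dx; with m = 1.
d²/dx² sin(jπx/L) = −(jπ/L)²·sin(jπx/L); on 0 ≤ x ≤ L, ∫sin²(jπx/L) dx = L/2 and ∫sin(jπx/L)·sin(lπx/L) dx = 0 for j ≠ l, so only diagonal terms survive in ∫|Ψ|² and ∫Ψ·Ψ″; ∫Ψ·Ψ′ dx = [Ψ²/2] between the walls = 0.
State is unnormalized: ∫|Ψ|² dx = 12.704, and ∫Ψ*·(−ħ²/2m · Ψ'') dx = 9.4554, so ⟨T⟩ = 9.4554 / 12.704.
⟨T⟩ = 0.74429.

0.744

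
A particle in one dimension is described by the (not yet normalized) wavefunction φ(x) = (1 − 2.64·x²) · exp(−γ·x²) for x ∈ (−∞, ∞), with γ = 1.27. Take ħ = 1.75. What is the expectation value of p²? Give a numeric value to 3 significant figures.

19.8

p² φ = −ħ² d²φ/dx²; ⟨p²⟩ = −ħ² ∫ φ*·φ'' dx / ∫|φ|² dx.
Expand each integrand as polynomial × e^(−2γx²) and use ∫x^(2j)·e^(−2γx²) dx = (2j−1)!!/(4γ)^j · √(π/(2γ)), odd powers → 0; here √(π/(2γ)) = 1.1121. Differentiate with the product rule, d/dx e^(−γx²) = −2γx·e^(−γx²).
State is unnormalized: ∫|φ|² dx = 0.85729, and ∫φ*·(−ħ² φ'') dx = 16.999, so ⟨p²⟩ = 16.999 / 0.85729.
⟨p²⟩ = 19.829.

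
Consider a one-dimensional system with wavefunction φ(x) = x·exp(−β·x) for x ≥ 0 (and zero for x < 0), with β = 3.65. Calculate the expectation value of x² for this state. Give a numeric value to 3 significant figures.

0.225

⟨x²⟩ = ∫ x²·|φ|² dx / ∫|φ|² dx (integrals over the domain).
Every integrand reduces to terms xʲ·e^(−2βx) on [0, ∞); use ∫₀^∞ xʲ·e^(−2βx) dx = j!/(2β)^(j+1).
State is unnormalized: ∫|φ|² dx = 0.0051412, and ∫φ*·x²·φ dx = 0.0011577, so ⟨x²⟩ = 0.0011577 / 0.0051412.
⟨x²⟩ = 0.22518.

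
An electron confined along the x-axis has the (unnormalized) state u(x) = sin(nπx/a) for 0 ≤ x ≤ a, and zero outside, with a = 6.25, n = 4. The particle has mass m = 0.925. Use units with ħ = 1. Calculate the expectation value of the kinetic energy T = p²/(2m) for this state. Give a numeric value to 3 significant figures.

2.19

T = −(ħ²/2m) d²/dx², so ⟨T⟩ = −(ħ²/2m) ∫ u*·u'' dx / ∫|u|² dx; with m = 0.925.
d/dx sin(nπx/a) = (nπ/a)·cos(nπx/a) and d²/dx² sin(nπx/a) = −(nπ/a)²·sin(nπx/a); on 0 ≤ x ≤ a, ∫sin²(nπx/a) dx = a/2 and ∫sin(nπx/a)·cos(nπx/a) dx = 0.
State is unnormalized: ∫|u|² dx = 3.1250, and ∫u*·(−ħ²/2m · u'') dx = 6.8287, so ⟨T⟩ = 6.8287 / 3.1250.
⟨T⟩ = 2.1852.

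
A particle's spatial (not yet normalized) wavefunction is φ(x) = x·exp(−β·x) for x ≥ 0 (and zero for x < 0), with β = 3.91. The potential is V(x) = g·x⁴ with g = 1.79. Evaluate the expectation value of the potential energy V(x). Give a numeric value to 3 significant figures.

0.172

⟨V⟩ = ∫ V(x)·|φ|² dx / ∫|φ|² dx.
Every integrand reduces to terms xʲ·e^(−2βx) on [0, ∞); use ∫₀^∞ xʲ·e^(−2βx) dx = j!/(2β)^(j+1).
State is unnormalized: ∫|φ|² dx = 0.0041822, and ∫φ*·V(x)·φ dx = 0.00072067, so ⟨V⟩ = 0.00072067 / 0.0041822.
⟨V⟩ = 0.17232.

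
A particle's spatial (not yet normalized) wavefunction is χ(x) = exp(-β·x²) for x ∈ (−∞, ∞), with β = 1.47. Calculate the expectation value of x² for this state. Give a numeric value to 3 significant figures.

0.170

⟨x²⟩ = ∫ x²·|χ|² dx / ∫|χ|² dx (integrals over the domain).
Gaussian moments: ∫x^(2j)·e^(−2βx²) dx = (2j−1)!!/(4β)^j · √(π/(2β)), odd powers integrate to 0; here √(π/(2β)) = 1.0337.
State is unnormalized: ∫|χ|² dx = 1.0337, and ∫χ*·x²·χ dx = 0.17580, so ⟨x²⟩ = 0.17580 / 1.0337.
⟨x²⟩ = 0.17007.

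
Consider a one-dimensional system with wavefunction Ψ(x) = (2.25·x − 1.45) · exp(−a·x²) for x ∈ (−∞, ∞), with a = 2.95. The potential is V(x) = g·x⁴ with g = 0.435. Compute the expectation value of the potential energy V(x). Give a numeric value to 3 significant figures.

⟨V⟩ = ∫ V(x)·|Ψ|² dx / ∫|Ψ|² dx.
Expand each integrand as polynomial × e^(−2ax²) and use ∫x^(2j)·e^(−2ax²) dx = (2j−1)!!/(4a)^j · √(π/(2a)), odd powers → 0; here √(π/(2a)) = 0.72971.
State is unnormalized: ∫|Ψ|² dx = 1.8473, and ∫Ψ*·V(x)·Ψ dx = 0.029050, so ⟨V⟩ = 0.029050 / 1.8473.
⟨V⟩ = 0.015726.

0.0157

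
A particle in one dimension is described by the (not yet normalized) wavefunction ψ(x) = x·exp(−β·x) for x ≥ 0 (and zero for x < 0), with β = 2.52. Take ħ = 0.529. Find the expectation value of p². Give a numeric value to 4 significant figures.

p² ψ = −ħ² d²ψ/dx²; ⟨p²⟩ = −ħ² ∫ ψ*·ψ'' dx / ∫|ψ|² dx.
Differentiate x·exp(−β·x) with the product rule; every integrand then reduces to terms xʲ·e^(−2βx) on [0, ∞), with ∫₀^∞ xʲ·e^(−2βx) dx = j!/(2β)^(j+1).
State is unnormalized: ∫|ψ|² dx = 0.015622, and ∫ψ*·(−ħ² ψ'') dx = 0.027762, so ⟨p²⟩ = 0.027762 / 0.015622.
⟨p²⟩ = 1.7771.

1.777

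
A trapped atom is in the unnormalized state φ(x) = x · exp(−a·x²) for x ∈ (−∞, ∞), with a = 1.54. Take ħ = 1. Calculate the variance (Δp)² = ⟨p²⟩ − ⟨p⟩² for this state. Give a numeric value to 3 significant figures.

Compute ⟨p⟩ and ⟨p²⟩ separately; (Δp)² = ⟨p²⟩ − ⟨p⟩².
Expand each integrand as polynomial × e^(−2ax²) and use ∫x^(2j)·e^(−2ax²) dx = (2j−1)!!/(4a)^j · √(π/(2a)), odd powers → 0; here √(π/(2a)) = 1.0099. Differentiate with the product rule, d/dx e^(−ax²) = −2ax·e^(−ax²).
Normalization: ∫|φ|² dx = 0.16395.
⟨p⟩ = 0.0000 and ⟨p²⟩ = 4.6200.
(Δp)² = 4.6200 − (0.0000)² = 4.6200.

4.62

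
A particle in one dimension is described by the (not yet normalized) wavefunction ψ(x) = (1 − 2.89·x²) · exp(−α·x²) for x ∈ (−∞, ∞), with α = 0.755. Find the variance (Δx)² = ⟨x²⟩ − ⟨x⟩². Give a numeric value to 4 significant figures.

1.625

Compute ⟨x⟩ and ⟨x²⟩ separately, then (Δx)² = ⟨x²⟩ − ⟨x⟩².
Expand each integrand as polynomial × e^(−2αx²) and use ∫x^(2j)·e^(−2αx²) dx = (2j−1)!!/(4α)^j · √(π/(2α)), odd powers → 0; here √(π/(2α)) = 1.4424.
Normalization: ∫|ψ|² dx = 2.6445.
⟨x⟩ = 0.0000 and ⟨x²⟩ = 1.6245.
(Δx)² = 1.6245 − (0.0000)² = 1.6245.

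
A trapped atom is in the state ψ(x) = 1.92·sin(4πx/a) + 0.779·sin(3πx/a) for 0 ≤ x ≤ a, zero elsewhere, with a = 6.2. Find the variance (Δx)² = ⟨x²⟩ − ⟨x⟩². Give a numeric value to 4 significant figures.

2.333

Compute ⟨x⟩ and ⟨x²⟩ separately, then (Δx)² = ⟨x²⟩ − ⟨x⟩².
On 0 ≤ x ≤ a (j ≠ l): ∫sin²(jπx/a) dx = a/2, ∫sin(jπx/a)·sin(lπx/a) dx = 0; diagonal moments ∫x·sin²(jπx/a) dx = a²/4, ∫x²·sin²(jπx/a) dx = a³·(1/6 − 1/(4j²π²)); cross terms ∫x·sin(jπx/a)·sin(lπx/a) dx = 0 for j + l even and −4jla²/(π²(j² − l²)²) for j + l odd, ∫x²·sin(jπx/a)·sin(lπx/a) dx = (−1)^(j+l)·4jla³/(π²(j² − l²)²); higher powers the same way via product-to-sum and parts.
Normalization: ∫|ψ|² dx = 13.309.
⟨x⟩ = 2.2425 and ⟨x²⟩ = 7.3615.
(Δx)² = 7.3615 − (2.2425)² = 2.3329.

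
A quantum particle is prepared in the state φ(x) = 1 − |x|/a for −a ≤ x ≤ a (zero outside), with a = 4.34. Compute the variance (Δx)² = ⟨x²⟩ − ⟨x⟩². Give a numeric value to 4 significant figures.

1.884

Compute ⟨x⟩ and ⟨x²⟩ separately, then (Δx)² = ⟨x²⟩ − ⟨x⟩².
φ is even, so ∫ over [−a, a] = 2∫₀ᵃ with φ = 1 − x/a there: ∫₀ᵃ (1 − x/a)² dx = a/3, ∫₀ᵃ x²(1 − x/a)² dx = a³/30, ∫₀ᵃ x⁴(1 − x/a)² dx = a⁵/105.
Normalization: ∫|φ|² dx = 2.8933.
⟨x⟩ = 0.0000 and ⟨x²⟩ = 1.8836.
(Δx)² = 1.8836 − (0.0000)² = 1.8836.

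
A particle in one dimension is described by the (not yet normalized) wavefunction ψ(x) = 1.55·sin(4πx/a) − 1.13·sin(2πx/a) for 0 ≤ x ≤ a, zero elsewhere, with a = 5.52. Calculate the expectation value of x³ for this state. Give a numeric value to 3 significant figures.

⟨x³⟩ = ∫ x³·|ψ|² dx / ∫|ψ|² dx (integrals over the domain).
On 0 ≤ x ≤ a (j ≠ l): ∫sin²(jπx/a) dx = a/2, ∫sin(jπx/a)·sin(lπx/a) dx = 0; diagonal moments ∫x·sin²(jπx/a) dx = a²/4, ∫x²·sin²(jπx/a) dx = a³·(1/6 − 1/(4j²π²)); cross terms ∫x·sin(jπx/a)·sin(lπx/a) dx = 0 for j + l even and −4jla²/(π²(j² − l²)²) for j + l odd, ∫x²·sin(jπx/a)·sin(lπx/a) dx = (−1)^(j+l)·4jla³/(π²(j² − l²)²); higher powers the same way via product-to-sum and parts.
State is unnormalized: ∫|ψ|² dx = 10.155, and ∫ψ*·x³·ψ dx = 300.61, so ⟨x³⟩ = 300.61 / 10.155.
⟨x³⟩ = 29.602.

29.6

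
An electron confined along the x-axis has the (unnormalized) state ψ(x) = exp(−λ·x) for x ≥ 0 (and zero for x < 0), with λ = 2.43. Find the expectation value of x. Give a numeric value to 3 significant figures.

0.206

⟨x⟩ = ∫ x·|ψ|² dx / ∫|ψ|² dx (integrals over the domain).
Every integrand reduces to terms xʲ·e^(−2λx) on [0, ∞); use ∫₀^∞ xʲ·e^(−2λx) dx = j!/(2λ)^(j+1).
State is unnormalized: ∫|ψ|² dx = 0.20576, and ∫ψ*·x·ψ dx = 0.042338, so ⟨x⟩ = 0.042338 / 0.20576.
⟨x⟩ = 0.20576.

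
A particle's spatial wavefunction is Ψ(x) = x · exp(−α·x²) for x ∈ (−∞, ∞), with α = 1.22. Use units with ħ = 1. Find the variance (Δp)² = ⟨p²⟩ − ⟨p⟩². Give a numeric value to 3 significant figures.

3.66

Compute ⟨p⟩ and ⟨p²⟩ separately; (Δp)² = ⟨p²⟩ − ⟨p⟩².
Expand each integrand as polynomial × e^(−2αx²) and use ∫x^(2j)·e^(−2αx²) dx = (2j−1)!!/(4α)^j · √(π/(2α)), odd powers → 0; here √(π/(2α)) = 1.1347. Differentiate with the product rule, d/dx e^(−αx²) = −2αx·e^(−αx²).
Normalization: ∫|Ψ|² dx = 0.23252.
⟨p⟩ = 0.0000 and ⟨p²⟩ = 3.6600.
(Δp)² = 3.6600 − (0.0000)² = 3.6600.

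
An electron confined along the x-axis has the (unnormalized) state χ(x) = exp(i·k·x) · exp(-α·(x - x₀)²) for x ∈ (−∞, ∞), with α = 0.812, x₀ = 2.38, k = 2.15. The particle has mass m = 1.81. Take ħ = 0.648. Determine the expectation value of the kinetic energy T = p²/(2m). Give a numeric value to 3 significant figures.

0.630

T = −(ħ²/2m) d²/dx², so ⟨T⟩ = −(ħ²/2m) ∫ χ*·χ'' dx / ∫|χ|² dx; with m = 1.81.
Gaussian moments (u = x − x₀): ∫u^(2j)·e^(−2αu²) du = (2j−1)!!/(4α)^j · √(π/(2α)), odd powers integrate to 0; here √(π/(2α)) = 1.3909. Derivatives: χ′ = (ik − 2αu)·χ, χ″ = ((ik − 2αu)² − 2α)·χ; the odd-in-u pieces drop out.
State is unnormalized: ∫|χ|² dx = 1.3909, and ∫χ*·(−ħ²/2m · χ'') dx = 0.87676, so ⟨T⟩ = 0.87676 / 1.3909.
⟨T⟩ = 0.63038.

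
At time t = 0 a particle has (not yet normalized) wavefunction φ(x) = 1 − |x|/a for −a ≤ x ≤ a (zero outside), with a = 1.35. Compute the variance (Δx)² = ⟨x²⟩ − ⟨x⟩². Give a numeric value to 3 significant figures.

Compute ⟨x⟩ and ⟨x²⟩ separately, then (Δx)² = ⟨x²⟩ − ⟨x⟩².
φ is even, so ∫ over [−a, a] = 2∫₀ᵃ with φ = 1 − x/a there: ∫₀ᵃ (1 − x/a)² dx = a/3, ∫₀ᵃ x²(1 − x/a)² dx = a³/30, ∫₀ᵃ x⁴(1 − x/a)² dx = a⁵/105.
Normalization: ∫|φ|² dx = 0.90000.
⟨x⟩ = 0.0000 and ⟨x²⟩ = 0.18225.
(Δx)² = 0.18225 − (0.0000)² = 0.18225.

0.182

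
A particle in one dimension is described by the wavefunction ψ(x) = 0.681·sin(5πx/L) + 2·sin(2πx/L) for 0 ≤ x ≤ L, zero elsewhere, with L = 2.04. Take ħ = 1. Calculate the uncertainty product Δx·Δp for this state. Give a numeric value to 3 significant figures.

2.09

Δx = √(⟨x²⟩−⟨x⟩²), Δp = √(⟨p²⟩−⟨p⟩²).
On 0 ≤ x ≤ L (j ≠ l): ∫sin²(jπx/L) dx = L/2, ∫sin(jπx/L)·sin(lπx/L) dx = 0; diagonal moments ∫x·sin²(jπx/L) dx = L²/4, ∫x²·sin²(jπx/L) dx = L³·(1/6 − 1/(4j²π²)); cross terms ∫x·sin(jπx/L)·sin(lπx/L) dx = 0 for j + l even and −4jlL²/(π²(j² − l²)²) for j + l odd, ∫x²·sin(jπx/L)·sin(lπx/L) dx = (−1)^(j+l)·4jlL³/(π²(j² − l²)²); higher powers the same way via product-to-sum and parts. d²/dx² sin(jπx/L) = −(jπ/L)²·sin(jπx/L); on 0 ≤ x ≤ L, ∫sin²(jπx/L) dx = L/2 and ∫sin(jπx/L)·sin(lπx/L) dx = 0 for j ≠ l, so only diagonal terms survive in ∫|ψ|² and ∫ψ·ψ″; ∫ψ·ψ′ dx = [ψ²/2] between the walls = 0.
Normalization: ∫|ψ|² dx = 4.5530.
⟨x⟩ = 0.99712, ⟨x²⟩ = 1.2924 ⇒ Δx = 0.54605.
⟨p⟩ = 0.0000, ⟨p²⟩ = 14.661 ⇒ Δp = 3.8289.
Δx·Δp = 2.0908.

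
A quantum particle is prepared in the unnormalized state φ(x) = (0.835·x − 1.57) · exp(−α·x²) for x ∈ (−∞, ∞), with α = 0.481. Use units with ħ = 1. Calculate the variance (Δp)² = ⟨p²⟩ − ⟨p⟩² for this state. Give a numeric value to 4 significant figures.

Compute ⟨p⟩ and ⟨p²⟩ separately; (Δp)² = ⟨p²⟩ − ⟨p⟩².
Expand each integrand as polynomial × e^(−2αx²) and use ∫x^(2j)·e^(−2αx²) dx = (2j−1)!!/(4α)^j · √(π/(2α)), odd powers → 0; here √(π/(2α)) = 1.8071. Differentiate with the product rule, d/dx e^(−αx²) = −2αx·e^(−αx²).
Normalization: ∫|φ|² dx = 5.1092.
⟨p⟩ = 0.0000 and ⟨p²⟩ = 0.60430.
(Δp)² = 0.60430 − (0.0000)² = 0.60430.

0.6043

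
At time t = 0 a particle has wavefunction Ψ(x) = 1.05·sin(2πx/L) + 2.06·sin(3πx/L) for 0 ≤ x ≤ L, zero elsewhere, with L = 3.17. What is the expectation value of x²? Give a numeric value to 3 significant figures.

⟨x²⟩ = ∫ x²·|Ψ|² dx / ∫|Ψ|² dx (integrals over the domain).
On 0 ≤ x ≤ L (j ≠ l): ∫sin²(jπx/L) dx = L/2, ∫sin(jπx/L)·sin(lπx/L) dx = 0; diagonal moments ∫x·sin²(jπx/L) dx = L²/4, ∫x²·sin²(jπx/L) dx = L³·(1/6 − 1/(4j²π²)); cross terms ∫x·sin(jπx/L)·sin(lπx/L) dx = 0 for j + l even and −4jlL²/(π²(j² − l²)²) for j + l odd, ∫x²·sin(jπx/L)·sin(lπx/L) dx = (−1)^(j+l)·4jlL³/(π²(j² − l²)²); higher powers the same way via product-to-sum and parts.
State is unnormalized: ∫|Ψ|² dx = 8.4736, and ∫Ψ*·x²·Ψ dx = 14.376, so ⟨x²⟩ = 14.376 / 8.4736.
⟨x²⟩ = 1.6966.

1.70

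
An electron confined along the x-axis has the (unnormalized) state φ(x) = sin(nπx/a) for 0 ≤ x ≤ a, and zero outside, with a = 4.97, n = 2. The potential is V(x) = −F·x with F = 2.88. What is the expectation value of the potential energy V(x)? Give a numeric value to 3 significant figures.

⟨V⟩ = ∫ V(x)·|φ|² dx / ∫|φ|² dx.
With sin²θ = (1 − cos2θ)/2 on 0 ≤ x ≤ a: ∫sin²(nπx/a) dx = a/2, ∫x·sin²(nπx/a) dx = a²/4, ∫x²·sin²(nπx/a) dx = a³·(1/6 − 1/(4n²π²)); higher powers xᵏ the same way, integrating xᵏ·cos(2nπx/a) by parts.
State is unnormalized: ∫|φ|² dx = 2.4850, and ∫φ*·V(x)·φ dx = -17.785, so ⟨V⟩ = -17.785 / 2.4850.
⟨V⟩ = -7.1568.

-7.16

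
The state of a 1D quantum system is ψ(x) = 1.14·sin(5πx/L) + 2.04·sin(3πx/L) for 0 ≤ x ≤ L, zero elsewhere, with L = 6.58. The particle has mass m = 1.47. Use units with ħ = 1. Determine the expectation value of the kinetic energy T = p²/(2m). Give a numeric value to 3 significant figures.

0.993

T = −(ħ²/2m) d²/dx², so ⟨T⟩ = −(ħ²/2m) ∫ ψ*·ψ'' dx / ∫|ψ|² dx; with m = 1.47.
d²/dx² sin(jπx/L) = −(jπ/L)²·sin(jπx/L); on 0 ≤ x ≤ L, ∫sin²(jπx/L) dx = L/2 and ∫sin(jπx/L)·sin(lπx/L) dx = 0 for j ≠ l, so only diagonal terms survive in ∫|ψ|² and ∫ψ·ψ″; ∫ψ·ψ′ dx = [ψ²/2] between the walls = 0.
State is unnormalized: ∫|ψ|² dx = 17.967, and ∫ψ*·(−ħ²/2m · ψ'') dx = 17.842, so ⟨T⟩ = 17.842 / 17.967.
⟨T⟩ = 0.99304.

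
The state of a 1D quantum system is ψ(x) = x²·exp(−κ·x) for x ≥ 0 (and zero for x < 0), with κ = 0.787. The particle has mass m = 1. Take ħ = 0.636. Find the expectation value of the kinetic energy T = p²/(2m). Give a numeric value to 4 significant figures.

0.04176

T = −(ħ²/2m) d²/dx², so ⟨T⟩ = −(ħ²/2m) ∫ ψ*·ψ'' dx / ∫|ψ|² dx; with m = 1.
Differentiate x²·exp(−κ·x) with the product rule; every integrand then reduces to terms xʲ·e^(−2κx) on [0, ∞), with ∫₀^∞ xʲ·e^(−2κx) dx = j!/(2κ)^(j+1).
State is unnormalized: ∫|ψ|² dx = 2.4842, and ∫ψ*·(−ħ²/2m · ψ'') dx = 0.10373, so ⟨T⟩ = 0.10373 / 2.4842.
⟨T⟩ = 0.041755.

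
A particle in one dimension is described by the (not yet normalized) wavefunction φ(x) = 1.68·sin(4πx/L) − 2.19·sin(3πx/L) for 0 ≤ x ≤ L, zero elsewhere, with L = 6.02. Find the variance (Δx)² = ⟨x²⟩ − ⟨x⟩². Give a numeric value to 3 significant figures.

1.52

Compute ⟨x⟩ and ⟨x²⟩ separately, then (Δx)² = ⟨x²⟩ − ⟨x⟩².
On 0 ≤ x ≤ L (j ≠ l): ∫sin²(jπx/L) dx = L/2, ∫sin(jπx/L)·sin(lπx/L) dx = 0; diagonal moments ∫x·sin²(jπx/L) dx = L²/4, ∫x²·sin²(jπx/L) dx = L³·(1/6 − 1/(4j²π²)); cross terms ∫x·sin(jπx/L)·sin(lπx/L) dx = 0 for j + l even and −4jlL²/(π²(j² − l²)²) for j + l odd, ∫x²·sin(jπx/L)·sin(lπx/L) dx = (−1)^(j+l)·4jlL³/(π²(j² − l²)²); higher powers the same way via product-to-sum and parts.
Normalization: ∫|φ|² dx = 22.932.
⟨x⟩ = 4.1642 and ⟨x²⟩ = 18.858.
(Δx)² = 18.858 − (4.1642)² = 1.5169.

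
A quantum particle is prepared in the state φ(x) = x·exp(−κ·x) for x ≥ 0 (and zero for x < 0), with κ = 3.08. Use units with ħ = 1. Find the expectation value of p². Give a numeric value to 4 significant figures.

9.486

p² φ = −ħ² d²φ/dx²; ⟨p²⟩ = −ħ² ∫ φ*·φ'' dx / ∫|φ|² dx.
Differentiate x·exp(−κ·x) with the product rule; every integrand then reduces to terms xʲ·e^(−2κx) on [0, ∞), with ∫₀^∞ xʲ·e^(−2κx) dx = j!/(2κ)^(j+1).
State is unnormalized: ∫|φ|² dx = 0.0085563, and ∫φ*·(−ħ² φ'') dx = 0.081169, so ⟨p²⟩ = 0.081169 / 0.0085563.
⟨p²⟩ = 9.4864.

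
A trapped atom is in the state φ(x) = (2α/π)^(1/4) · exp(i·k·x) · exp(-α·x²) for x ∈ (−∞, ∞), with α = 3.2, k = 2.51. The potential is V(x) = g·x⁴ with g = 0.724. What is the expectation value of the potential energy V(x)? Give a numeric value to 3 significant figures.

⟨V⟩ = ∫ V(x)·|φ|² dx.
Gaussian moments: ∫x^(2j)·e^(−2αx²) dx = (2j−1)!!/(4α)^j · √(π/(2α)), odd powers integrate to 0; here √(π/(2α)) = 0.70062.
⟨V⟩ = 0.013257.

0.0133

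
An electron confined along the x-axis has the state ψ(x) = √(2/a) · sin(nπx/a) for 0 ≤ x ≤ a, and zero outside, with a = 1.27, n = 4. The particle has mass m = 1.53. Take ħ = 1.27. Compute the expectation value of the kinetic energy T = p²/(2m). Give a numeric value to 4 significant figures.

51.61

T = −(ħ²/2m) d²/dx², so ⟨T⟩ = −(ħ²/2m) ∫ ψ*·ψ'' dx; with m = 1.53.
d/dx sin(nπx/a) = (nπ/a)·cos(nπx/a) and d²/dx² sin(nπx/a) = −(nπ/a)²·sin(nπx/a); on 0 ≤ x ≤ a, ∫sin²(nπx/a) dx = a/2 and ∫sin(nπx/a)·cos(nπx/a) dx = 0.
⟨T⟩ = 51.606.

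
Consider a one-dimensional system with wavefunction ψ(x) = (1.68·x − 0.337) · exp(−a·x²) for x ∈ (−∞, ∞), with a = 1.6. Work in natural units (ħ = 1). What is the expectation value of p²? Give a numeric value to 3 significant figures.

4.14

p² ψ = −ħ² d²ψ/dx²; ⟨p²⟩ = −ħ² ∫ ψ*·ψ'' dx / ∫|ψ|² dx.
Expand each integrand as polynomial × e^(−2ax²) and use ∫x^(2j)·e^(−2ax²) dx = (2j−1)!!/(4a)^j · √(π/(2a)), odd powers → 0; here √(π/(2a)) = 0.99083. Differentiate with the product rule, d/dx e^(−ax²) = −2ax·e^(−ax²).
State is unnormalized: ∫|ψ|² dx = 0.54948, and ∫ψ*·(−ħ² ψ'') dx = 2.2774, so ⟨p²⟩ = 2.2774 / 0.54948.
⟨p²⟩ = 4.1447.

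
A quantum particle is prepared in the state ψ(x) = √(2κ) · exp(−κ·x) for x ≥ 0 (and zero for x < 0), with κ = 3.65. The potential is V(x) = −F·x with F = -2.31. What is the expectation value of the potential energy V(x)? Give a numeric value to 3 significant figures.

⟨V⟩ = ∫ V(x)·|ψ|² dx.
Every integrand reduces to terms xʲ·e^(−2κx) on [0, ∞); use ∫₀^∞ xʲ·e^(−2κx) dx = j!/(2κ)^(j+1).
⟨V⟩ = 0.31644.

0.316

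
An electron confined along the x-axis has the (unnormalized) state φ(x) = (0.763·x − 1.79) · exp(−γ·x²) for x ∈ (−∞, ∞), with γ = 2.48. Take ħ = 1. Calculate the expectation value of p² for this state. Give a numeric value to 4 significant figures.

2.569

p² φ = −ħ² d²φ/dx²; ⟨p²⟩ = −ħ² ∫ φ*·φ'' dx / ∫|φ|² dx.
Expand each integrand as polynomial × e^(−2γx²) and use ∫x^(2j)·e^(−2γx²) dx = (2j−1)!!/(4γ)^j · √(π/(2γ)), odd powers → 0; here √(π/(2γ)) = 0.79586. Differentiate with the product rule, d/dx e^(−γx²) = −2γx·e^(−γx²).
State is unnormalized: ∫|φ|² dx = 2.5967, and ∫φ*·(−ħ² φ'') dx = 6.6715, so ⟨p²⟩ = 6.6715 / 2.5967.
⟨p²⟩ = 2.5692.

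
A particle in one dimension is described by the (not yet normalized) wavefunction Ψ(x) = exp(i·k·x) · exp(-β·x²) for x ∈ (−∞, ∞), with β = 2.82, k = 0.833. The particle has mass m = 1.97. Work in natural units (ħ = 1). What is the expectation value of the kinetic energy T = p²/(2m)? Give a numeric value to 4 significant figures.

T = −(ħ²/2m) d²/dx², so ⟨T⟩ = −(ħ²/2m) ∫ Ψ*·Ψ'' dx / ∫|Ψ|² dx; with m = 1.97.
Gaussian moments: ∫x^(2j)·e^(−2βx²) dx = (2j−1)!!/(4β)^j · √(π/(2β)), odd powers integrate to 0; here √(π/(2β)) = 0.74634. Derivatives: Ψ′ = (ik − 2βx)·Ψ, Ψ″ = ((ik − 2βx)² − 2β)·Ψ; the odd-in-x pieces drop out.
State is unnormalized: ∫|Ψ|² dx = 0.74634, and ∫Ψ*·(−ħ²/2m · Ψ'') dx = 0.66562, so ⟨T⟩ = 0.66562 / 0.74634.
⟨T⟩ = 0.89185.

0.8919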